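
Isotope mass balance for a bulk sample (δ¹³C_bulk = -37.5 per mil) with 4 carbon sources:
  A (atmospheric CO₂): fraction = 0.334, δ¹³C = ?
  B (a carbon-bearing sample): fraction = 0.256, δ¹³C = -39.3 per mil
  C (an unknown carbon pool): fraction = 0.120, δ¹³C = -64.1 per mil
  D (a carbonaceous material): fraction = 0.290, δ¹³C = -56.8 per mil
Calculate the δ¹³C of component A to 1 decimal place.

-9.8 per mil

Isotope mass balance: δ_bulk = Σ fᵢ·δᵢ.
-37.5 = 0.334×δ_A + 0.256×(-39.3) + 0.120×(-64.1) + 0.290×(-56.8)
0.334·δ_A = -37.5 − (-34.225) = -3.275
δ_A = -3.275 / 0.334 = -9.81 per mil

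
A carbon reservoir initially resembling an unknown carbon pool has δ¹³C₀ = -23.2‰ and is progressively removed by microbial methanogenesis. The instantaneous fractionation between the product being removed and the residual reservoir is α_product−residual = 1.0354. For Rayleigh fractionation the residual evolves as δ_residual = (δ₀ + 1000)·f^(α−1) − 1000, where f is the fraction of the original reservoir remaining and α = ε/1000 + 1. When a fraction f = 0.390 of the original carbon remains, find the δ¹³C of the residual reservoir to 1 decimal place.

-55.2‰

Rayleigh residual: δ_res = (δ₀ + 1000)·f^(α−1) − 1000
α − 1 = 0.03540
f^(α−1) = 0.390^(0.03540) = 0.967216
δ_res = (-23.2 + 1000) × 0.967216 − 1000 = 944.777 − 1000 = -55.22‰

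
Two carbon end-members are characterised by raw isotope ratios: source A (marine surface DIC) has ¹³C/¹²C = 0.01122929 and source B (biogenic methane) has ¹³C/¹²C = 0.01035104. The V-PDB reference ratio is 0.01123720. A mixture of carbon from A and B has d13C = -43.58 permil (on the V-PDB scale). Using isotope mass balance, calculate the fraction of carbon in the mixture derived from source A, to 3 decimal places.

0.451

δ_A = (0.01122929/0.01123720 − 1)×1000 = (0.999296 − 1)×1000 = -0.704 permil
δ_B = (0.01035104/0.01123720 − 1)×1000 = (0.921140 − 1)×1000 = -78.860 permil
f_A = (δ_mix − δ_B)/(δ_A − δ_B) = (-43.58 − (-78.860))/(-0.704 − (-78.860))
f_A = 35.280 / 78.156 = 0.4514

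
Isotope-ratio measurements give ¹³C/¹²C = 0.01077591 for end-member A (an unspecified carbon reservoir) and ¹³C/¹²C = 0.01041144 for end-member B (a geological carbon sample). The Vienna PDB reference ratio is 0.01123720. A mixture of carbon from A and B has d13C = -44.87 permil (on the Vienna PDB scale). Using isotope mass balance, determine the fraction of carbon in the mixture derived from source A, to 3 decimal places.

δ_A = (0.01077591/0.01123720 − 1)×1000 = (0.958950 − 1)×1000 = -41.050 permil
δ_B = (0.01041144/0.01123720 − 1)×1000 = (0.926516 − 1)×1000 = -73.484 permil
f_A = (δ_mix − δ_B)/(δ_A − δ_B) = (-44.87 − (-73.484))/(-41.050 − (-73.484))
f_A = 28.614 / 32.434 = 0.8822

0.882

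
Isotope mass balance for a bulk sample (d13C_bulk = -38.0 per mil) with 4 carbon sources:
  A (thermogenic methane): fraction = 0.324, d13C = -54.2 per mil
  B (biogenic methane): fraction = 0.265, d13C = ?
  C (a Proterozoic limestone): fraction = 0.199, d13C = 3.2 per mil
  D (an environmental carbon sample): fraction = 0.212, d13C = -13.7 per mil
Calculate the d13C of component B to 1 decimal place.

Isotope mass balance: δ_bulk = Σ fᵢ·δᵢ.
-38.0 = 0.324×(-54.2) + 0.265×δ_B + 0.199×(3.2) + 0.212×(-13.7)
0.265·δ_B = -38.0 − (-19.828) = -18.172
δ_B = -18.172 / 0.265 = -68.57 per mil

-68.6 per mil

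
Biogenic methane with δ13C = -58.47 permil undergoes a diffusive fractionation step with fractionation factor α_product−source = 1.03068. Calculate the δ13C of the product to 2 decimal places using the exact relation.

-29.58 permil

δ_product = (δ_source + 1000)·α − 1000
δ_product = (-58.47 + 1000) × 1.03068 − 1000
δ_product = 970.416 − 1000 = -29.584 permil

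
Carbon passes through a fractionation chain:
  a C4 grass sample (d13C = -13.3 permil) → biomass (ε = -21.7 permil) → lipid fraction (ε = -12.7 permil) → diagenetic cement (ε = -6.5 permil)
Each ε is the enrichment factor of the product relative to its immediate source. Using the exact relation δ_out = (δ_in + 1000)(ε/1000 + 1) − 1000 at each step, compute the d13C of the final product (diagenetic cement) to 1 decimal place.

-53.2 permil

step 1: δ = (-13.30 + 1000)·(-21.7/1000 + 1) − 1000 = -34.71 permil
step 2: δ = (-34.71 + 1000)·(-12.7/1000 + 1) − 1000 = -46.97 permil
step 3: δ = (-46.97 + 1000)·(-6.5/1000 + 1) − 1000 = -53.17 permil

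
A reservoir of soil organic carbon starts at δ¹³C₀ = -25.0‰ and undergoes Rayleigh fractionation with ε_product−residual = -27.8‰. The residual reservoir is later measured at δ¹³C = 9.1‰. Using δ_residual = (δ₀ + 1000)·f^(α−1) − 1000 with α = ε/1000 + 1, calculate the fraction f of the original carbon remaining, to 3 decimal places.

α − 1 = ε/1000 = -0.0278
(δ_res + 1000)/(δ₀ + 1000) = (9.1 + 1000)/(-25.0 + 1000) = 1009.1/975.0 = 1.034974
f = 1.034974^(1/-0.0278) = exp(ln(1.034974)/-0.0278) = exp(0.03438/-0.0278)
f = exp(-1.2366) = 0.2904

0.290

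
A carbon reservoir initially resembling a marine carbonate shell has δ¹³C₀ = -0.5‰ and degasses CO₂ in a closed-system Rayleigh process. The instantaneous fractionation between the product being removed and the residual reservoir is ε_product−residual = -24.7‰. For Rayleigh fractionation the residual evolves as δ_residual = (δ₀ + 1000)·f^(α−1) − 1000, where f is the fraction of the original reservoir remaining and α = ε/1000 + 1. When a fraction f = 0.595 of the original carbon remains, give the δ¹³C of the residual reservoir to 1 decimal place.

Rayleigh residual: δ_res = (δ₀ + 1000)·f^(α−1) − 1000
α = ε/1000 + 1 = 0.97530, so α − 1 = -0.02470
f^(α−1) = 0.595^(-0.02470) = 1.012907
δ_res = (-0.5 + 1000) × 1.012907 − 1000 = 1012.400 − 1000 = 12.40‰

12.4‰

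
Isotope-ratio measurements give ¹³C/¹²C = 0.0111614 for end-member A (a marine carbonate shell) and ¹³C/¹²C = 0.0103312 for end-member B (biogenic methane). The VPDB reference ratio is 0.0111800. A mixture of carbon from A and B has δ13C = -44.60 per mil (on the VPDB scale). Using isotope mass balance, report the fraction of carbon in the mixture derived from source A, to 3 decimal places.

δ_A = (0.0111614/0.0111800 − 1)×1000 = (0.998336 − 1)×1000 = -1.664 per mil
δ_B = (0.0103312/0.0111800 − 1)×1000 = (0.924079 − 1)×1000 = -75.921 per mil
f_A = (δ_mix − δ_B)/(δ_A − δ_B) = (-44.60 − (-75.921))/(-1.664 − (-75.921))
f_A = 31.321 / 74.258 = 0.4218

0.422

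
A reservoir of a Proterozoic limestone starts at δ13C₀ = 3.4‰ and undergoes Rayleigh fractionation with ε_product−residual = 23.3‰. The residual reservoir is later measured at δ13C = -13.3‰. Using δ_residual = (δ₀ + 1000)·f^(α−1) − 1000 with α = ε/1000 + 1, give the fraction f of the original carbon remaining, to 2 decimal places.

α − 1 = ε/1000 = 0.0233
(δ_res + 1000)/(δ₀ + 1000) = (-13.3 + 1000)/(3.4 + 1000) = 986.7/1003.4 = 0.983357
f = 0.983357^(1/0.0233) = exp(ln(0.983357)/0.0233) = exp(-0.01678/0.0233)
f = exp(-0.7203) = 0.4866

0.49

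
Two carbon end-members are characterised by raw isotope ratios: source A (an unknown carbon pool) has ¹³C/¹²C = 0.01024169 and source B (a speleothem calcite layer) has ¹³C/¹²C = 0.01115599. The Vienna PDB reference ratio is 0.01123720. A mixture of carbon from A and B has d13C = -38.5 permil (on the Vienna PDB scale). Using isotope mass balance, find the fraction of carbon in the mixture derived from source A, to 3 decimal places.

0.384

δ_A = (0.01024169/0.01123720 − 1)×1000 = (0.911409 − 1)×1000 = -88.591 permil
δ_B = (0.01115599/0.01123720 − 1)×1000 = (0.992773 − 1)×1000 = -7.227 permil
f_A = (δ_mix − δ_B)/(δ_A − δ_B) = (-38.5 − (-7.227))/(-88.591 − (-7.227))
f_A = -31.273 / -81.364 = 0.3844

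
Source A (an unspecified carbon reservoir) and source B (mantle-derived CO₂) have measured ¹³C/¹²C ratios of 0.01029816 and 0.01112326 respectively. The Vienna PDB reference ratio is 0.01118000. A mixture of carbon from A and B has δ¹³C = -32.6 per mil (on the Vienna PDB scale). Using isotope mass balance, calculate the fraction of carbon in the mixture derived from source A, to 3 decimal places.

0.373

δ_A = (0.01029816/0.01118000 − 1)×1000 = (0.921123 − 1)×1000 = -78.877 per mil
δ_B = (0.01112326/0.01118000 − 1)×1000 = (0.994925 − 1)×1000 = -5.075 per mil
f_A = (δ_mix − δ_B)/(δ_A − δ_B) = (-32.6 − (-5.075))/(-78.877 − (-5.075))
f_A = -27.525 / -73.801 = 0.3730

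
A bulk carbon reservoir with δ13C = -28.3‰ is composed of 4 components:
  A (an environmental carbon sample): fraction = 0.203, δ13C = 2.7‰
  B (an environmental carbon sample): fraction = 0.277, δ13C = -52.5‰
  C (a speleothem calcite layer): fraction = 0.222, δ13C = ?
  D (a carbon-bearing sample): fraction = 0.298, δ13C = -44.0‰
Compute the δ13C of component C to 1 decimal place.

Isotope mass balance: δ_bulk = Σ fᵢ·δᵢ.
-28.3 = 0.203×(2.7) + 0.277×(-52.5) + 0.222×δ_C + 0.298×(-44.0)
0.222·δ_C = -28.3 − (-27.106) = -1.194
δ_C = -1.194 / 0.222 = -5.38‰

-5.4‰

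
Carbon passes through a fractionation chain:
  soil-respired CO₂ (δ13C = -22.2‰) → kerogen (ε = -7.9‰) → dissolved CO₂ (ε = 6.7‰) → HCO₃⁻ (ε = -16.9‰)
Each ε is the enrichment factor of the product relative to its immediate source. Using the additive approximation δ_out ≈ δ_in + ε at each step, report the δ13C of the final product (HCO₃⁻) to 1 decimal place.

-40.3‰

step 1: δ ≈ -22.2 + (-7.9) = -30.1‰
step 2: δ ≈ -30.1 + (6.7) = -23.4‰
step 3: δ ≈ -23.4 + (-16.9) = -40.3‰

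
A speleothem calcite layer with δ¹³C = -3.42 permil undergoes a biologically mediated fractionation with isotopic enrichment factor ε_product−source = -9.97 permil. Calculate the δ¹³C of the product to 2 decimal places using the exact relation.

Exactly, δ_product = (δ_source + 1000)·(ε/1000 + 1) − 1000.
δ_product = (-3.42 + 1000) × (-9.97/1000 + 1) − 1000
δ_product = -13.356 permil

-13.36 permil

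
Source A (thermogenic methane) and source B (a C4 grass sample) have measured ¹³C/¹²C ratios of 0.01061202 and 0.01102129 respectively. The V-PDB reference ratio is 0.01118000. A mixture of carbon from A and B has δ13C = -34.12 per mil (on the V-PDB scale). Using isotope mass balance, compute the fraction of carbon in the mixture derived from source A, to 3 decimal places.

δ_A = (0.01061202/0.01118000 − 1)×1000 = (0.949197 − 1)×1000 = -50.803 per mil
δ_B = (0.01102129/0.01118000 − 1)×1000 = (0.985804 − 1)×1000 = -14.196 per mil
f_A = (δ_mix − δ_B)/(δ_A − δ_B) = (-34.12 − (-14.196))/(-50.803 − (-14.196))
f_A = -19.924 / -36.607 = 0.5443

0.544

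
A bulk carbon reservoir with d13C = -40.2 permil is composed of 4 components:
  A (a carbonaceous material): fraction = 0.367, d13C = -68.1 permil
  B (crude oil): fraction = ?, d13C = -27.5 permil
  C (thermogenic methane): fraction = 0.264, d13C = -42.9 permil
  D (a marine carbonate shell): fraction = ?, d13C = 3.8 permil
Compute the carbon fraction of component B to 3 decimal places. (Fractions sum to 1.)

0.169

Let f_B and f_D be the unknown fractions; fractions sum to 1 so f_B + f_D = 0.369.
Mass balance: Σ fᵢ·δᵢ = δ_bulk ⇒ f_B·(-27.5) + f_D·(3.8) = -40.2 − (-36.318) = -3.882
Substitute f_D = 0.369 − f_B:
f_B·(-27.5 − 3.8) = -3.882 − 0.369×(3.8) = -5.284
f_B = -5.284 / -31.3 = 0.1688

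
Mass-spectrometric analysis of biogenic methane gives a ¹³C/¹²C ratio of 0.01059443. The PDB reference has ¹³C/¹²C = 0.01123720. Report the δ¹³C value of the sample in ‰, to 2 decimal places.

δ¹³C = (R_sample / R_standard − 1) × 1000
R_sample / R_standard = 0.01059443 / 0.01123720 = 0.942800
δ¹³C = (0.942800 − 1) × 1000 = -57.200‰

-57.20‰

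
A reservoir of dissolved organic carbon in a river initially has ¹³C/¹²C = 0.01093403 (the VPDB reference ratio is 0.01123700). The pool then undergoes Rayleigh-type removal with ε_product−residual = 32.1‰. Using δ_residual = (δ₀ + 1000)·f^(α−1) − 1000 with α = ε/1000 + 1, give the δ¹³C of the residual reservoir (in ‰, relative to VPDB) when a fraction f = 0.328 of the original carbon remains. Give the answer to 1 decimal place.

δ₀ = (0.01093403/0.01123700 − 1)×1000 = (0.973038 − 1)×1000 = -26.962‰
α − 1 = ε/1000 = 0.0321
f^(α−1) = 0.328^(0.0321) = 0.964849
δ_res = (-26.962 + 1000) × 0.964849 − 1000 = 938.835 − 1000 = -61.16‰

-61.2‰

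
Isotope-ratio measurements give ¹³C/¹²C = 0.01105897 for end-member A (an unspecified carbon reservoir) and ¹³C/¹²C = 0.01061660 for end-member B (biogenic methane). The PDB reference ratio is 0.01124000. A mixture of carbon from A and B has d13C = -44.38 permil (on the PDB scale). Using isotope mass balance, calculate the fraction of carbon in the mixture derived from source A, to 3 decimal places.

0.282

δ_A = (0.01105897/0.01124000 − 1)×1000 = (0.983894 − 1)×1000 = -16.106 permil
δ_B = (0.01061660/0.01124000 − 1)×1000 = (0.944537 − 1)×1000 = -55.463 permil
f_A = (δ_mix − δ_B)/(δ_A − δ_B) = (-44.38 − (-55.463))/(-16.106 − (-55.463))
f_A = 11.083 / 39.357 = 0.2816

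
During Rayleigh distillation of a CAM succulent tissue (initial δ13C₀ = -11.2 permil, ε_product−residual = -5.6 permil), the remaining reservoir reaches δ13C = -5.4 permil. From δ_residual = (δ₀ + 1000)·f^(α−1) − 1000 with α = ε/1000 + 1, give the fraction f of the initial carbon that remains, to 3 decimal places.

0.352

α − 1 = ε/1000 = -0.0056
(δ_res + 1000)/(δ₀ + 1000) = (-5.4 + 1000)/(-11.2 + 1000) = 994.6/988.8 = 1.005866
f = 1.005866^(1/-0.0056) = exp(ln(1.005866)/-0.0056) = exp(0.00585/-0.0056)
f = exp(-1.0444) = 0.3519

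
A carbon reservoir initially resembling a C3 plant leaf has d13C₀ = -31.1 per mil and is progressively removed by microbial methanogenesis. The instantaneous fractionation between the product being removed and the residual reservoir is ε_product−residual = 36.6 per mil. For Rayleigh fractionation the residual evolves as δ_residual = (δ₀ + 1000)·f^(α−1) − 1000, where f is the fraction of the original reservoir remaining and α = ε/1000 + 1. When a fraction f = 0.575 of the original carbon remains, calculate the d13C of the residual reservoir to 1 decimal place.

Rayleigh residual: δ_res = (δ₀ + 1000)·f^(α−1) − 1000
α = ε/1000 + 1 = 1.03660, so α − 1 = 0.03660
f^(α−1) = 0.575^(0.03660) = 0.979950
δ_res = (-31.1 + 1000) × 0.979950 − 1000 = 949.473 − 1000 = -50.53 per mil

-50.5 per mil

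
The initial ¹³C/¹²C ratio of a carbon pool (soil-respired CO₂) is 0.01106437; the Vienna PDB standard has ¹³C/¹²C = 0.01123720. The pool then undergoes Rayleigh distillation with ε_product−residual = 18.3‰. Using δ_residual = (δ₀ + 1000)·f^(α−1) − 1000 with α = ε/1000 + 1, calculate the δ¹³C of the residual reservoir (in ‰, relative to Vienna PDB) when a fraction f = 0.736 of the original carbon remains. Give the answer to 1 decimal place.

-20.9‰

δ₀ = (0.01106437/0.01123720 − 1)×1000 = (0.984620 − 1)×1000 = -15.380‰
α − 1 = ε/1000 = 0.0183
f^(α−1) = 0.736^(0.0183) = 0.994406
δ_res = (-15.380 + 1000) × 0.994406 − 1000 = 979.112 − 1000 = -20.89‰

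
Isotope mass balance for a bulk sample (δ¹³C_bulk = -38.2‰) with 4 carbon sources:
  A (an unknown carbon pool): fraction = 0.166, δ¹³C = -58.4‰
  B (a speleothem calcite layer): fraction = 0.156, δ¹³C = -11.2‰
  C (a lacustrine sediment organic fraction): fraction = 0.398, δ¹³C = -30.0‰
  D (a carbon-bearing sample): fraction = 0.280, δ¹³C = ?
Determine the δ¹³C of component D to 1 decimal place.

Isotope mass balance: δ_bulk = Σ fᵢ·δᵢ.
-38.2 = 0.166×(-58.4) + 0.156×(-11.2) + 0.398×(-30.0) + 0.280×δ_D
0.280·δ_D = -38.2 − (-23.382) = -14.818
δ_D = -14.818 / 0.280 = -52.92‰

-52.9‰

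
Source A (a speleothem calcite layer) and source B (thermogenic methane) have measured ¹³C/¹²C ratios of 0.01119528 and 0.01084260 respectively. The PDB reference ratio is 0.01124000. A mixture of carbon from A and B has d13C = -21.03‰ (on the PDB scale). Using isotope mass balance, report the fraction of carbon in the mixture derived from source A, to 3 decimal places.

δ_A = (0.01119528/0.01124000 − 1)×1000 = (0.996021 − 1)×1000 = -3.979‰
δ_B = (0.01084260/0.01124000 − 1)×1000 = (0.964644 − 1)×1000 = -35.356‰
f_A = (δ_mix − δ_B)/(δ_A − δ_B) = (-21.03 − (-35.356))/(-3.979 − (-35.356))
f_A = 14.326 / 31.377 = 0.4566

0.457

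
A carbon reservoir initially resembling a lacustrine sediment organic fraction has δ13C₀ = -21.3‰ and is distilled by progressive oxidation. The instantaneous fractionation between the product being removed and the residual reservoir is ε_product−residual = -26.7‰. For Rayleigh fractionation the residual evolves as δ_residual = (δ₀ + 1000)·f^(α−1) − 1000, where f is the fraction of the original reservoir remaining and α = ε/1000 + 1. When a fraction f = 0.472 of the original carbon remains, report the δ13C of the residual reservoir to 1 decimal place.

Rayleigh residual: δ_res = (δ₀ + 1000)·f^(α−1) − 1000
α = ε/1000 + 1 = 0.97330, so α − 1 = -0.02670
f^(α−1) = 0.472^(-0.02670) = 1.020248
δ_res = (-21.3 + 1000) × 1.020248 − 1000 = 998.517 − 1000 = -1.48‰

-1.5‰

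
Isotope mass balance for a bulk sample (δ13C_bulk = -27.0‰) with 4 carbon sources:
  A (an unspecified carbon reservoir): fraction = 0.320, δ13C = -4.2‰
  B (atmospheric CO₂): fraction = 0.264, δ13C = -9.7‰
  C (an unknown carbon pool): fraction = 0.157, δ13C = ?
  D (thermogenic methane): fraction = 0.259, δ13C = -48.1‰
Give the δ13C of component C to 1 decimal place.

-67.8‰

Isotope mass balance: δ_bulk = Σ fᵢ·δᵢ.
-27.0 = 0.320×(-4.2) + 0.264×(-9.7) + 0.157×δ_C + 0.259×(-48.1)
0.157·δ_C = -27.0 − (-16.363) = -10.637
δ_C = -10.637 / 0.157 = -67.75‰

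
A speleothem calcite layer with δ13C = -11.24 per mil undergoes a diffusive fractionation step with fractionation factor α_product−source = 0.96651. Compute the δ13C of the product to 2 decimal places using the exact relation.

δ_product = (δ_source + 1000)·α − 1000
δ_product = (-11.24 + 1000) × 0.96651 − 1000
δ_product = 955.646 − 1000 = -44.354 per mil

-44.35 per mil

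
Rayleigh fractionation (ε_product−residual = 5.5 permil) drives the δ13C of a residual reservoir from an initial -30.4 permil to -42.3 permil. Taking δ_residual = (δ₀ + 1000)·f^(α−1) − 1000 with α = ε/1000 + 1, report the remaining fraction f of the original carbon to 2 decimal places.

α − 1 = ε/1000 = 0.0055
(δ_res + 1000)/(δ₀ + 1000) = (-42.3 + 1000)/(-30.4 + 1000) = 957.7/969.6 = 0.987727
f = 0.987727^(1/0.0055) = exp(ln(0.987727)/0.0055) = exp(-0.01235/0.0055)
f = exp(-2.2453) = 0.1059

0.11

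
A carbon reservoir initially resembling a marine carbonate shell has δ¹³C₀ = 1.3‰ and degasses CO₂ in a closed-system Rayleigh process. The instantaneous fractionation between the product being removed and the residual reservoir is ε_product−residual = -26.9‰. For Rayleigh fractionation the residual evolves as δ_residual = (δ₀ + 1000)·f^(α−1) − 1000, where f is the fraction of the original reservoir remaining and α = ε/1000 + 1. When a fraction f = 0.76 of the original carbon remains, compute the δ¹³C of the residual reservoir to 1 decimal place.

Rayleigh residual: δ_res = (δ₀ + 1000)·f^(α−1) − 1000
α = ε/1000 + 1 = 0.97310, so α − 1 = -0.02690
f^(α−1) = 0.76^(-0.02690) = 1.007410
δ_res = (1.3 + 1000) × 1.007410 − 1000 = 1008.719 − 1000 = 8.72‰

8.7‰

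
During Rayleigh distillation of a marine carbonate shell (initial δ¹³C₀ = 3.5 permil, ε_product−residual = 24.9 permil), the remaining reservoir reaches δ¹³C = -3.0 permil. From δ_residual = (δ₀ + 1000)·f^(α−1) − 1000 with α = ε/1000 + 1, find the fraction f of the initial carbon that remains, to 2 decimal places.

α − 1 = ε/1000 = 0.0249
(δ_res + 1000)/(δ₀ + 1000) = (-3.0 + 1000)/(3.5 + 1000) = 997.0/1003.5 = 0.993523
f = 0.993523^(1/0.0249) = exp(ln(0.993523)/0.0249) = exp(-0.00650/0.0249)
f = exp(-0.2610) = 0.7703

0.77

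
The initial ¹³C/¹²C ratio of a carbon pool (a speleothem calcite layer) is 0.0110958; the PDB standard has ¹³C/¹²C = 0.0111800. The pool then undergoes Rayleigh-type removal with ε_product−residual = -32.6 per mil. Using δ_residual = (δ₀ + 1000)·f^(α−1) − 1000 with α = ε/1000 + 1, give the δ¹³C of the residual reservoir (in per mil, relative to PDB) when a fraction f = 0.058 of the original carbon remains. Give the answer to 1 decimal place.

89.0 per mil

δ₀ = (0.0110958/0.0111800 − 1)×1000 = (0.992469 − 1)×1000 = -7.531 per mil
α − 1 = ε/1000 = -0.0326
f^(α−1) = 0.058^(-0.0326) = 1.097267
δ_res = (-7.531 + 1000) × 1.097267 − 1000 = 1089.003 − 1000 = 89.00 per mil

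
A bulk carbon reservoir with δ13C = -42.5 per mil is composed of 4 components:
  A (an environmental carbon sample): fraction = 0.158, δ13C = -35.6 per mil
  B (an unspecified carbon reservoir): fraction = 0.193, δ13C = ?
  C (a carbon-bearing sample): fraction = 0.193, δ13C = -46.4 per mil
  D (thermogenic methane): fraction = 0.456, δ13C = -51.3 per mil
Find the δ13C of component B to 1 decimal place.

-23.5 per mil

Isotope mass balance: δ_bulk = Σ fᵢ·δᵢ.
-42.5 = 0.158×(-35.6) + 0.193×δ_B + 0.193×(-46.4) + 0.456×(-51.3)
0.193·δ_B = -42.5 − (-37.973) = -4.527
δ_B = -4.527 / 0.193 = -23.46 per mil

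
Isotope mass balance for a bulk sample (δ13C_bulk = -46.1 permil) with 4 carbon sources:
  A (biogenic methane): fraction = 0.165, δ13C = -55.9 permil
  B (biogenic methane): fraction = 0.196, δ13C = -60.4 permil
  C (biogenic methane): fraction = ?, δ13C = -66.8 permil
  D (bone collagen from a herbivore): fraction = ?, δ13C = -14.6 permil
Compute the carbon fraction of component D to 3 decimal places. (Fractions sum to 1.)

0.338

Let f_D and f_C be the unknown fractions; fractions sum to 1 so f_D + f_C = 0.639.
Mass balance: Σ fᵢ·δᵢ = δ_bulk ⇒ f_D·(-14.6) + f_C·(-66.8) = -46.1 − (-21.062) = -25.038
Substitute f_C = 0.639 − f_D:
f_D·(-14.6 − -66.8) = -25.038 − 0.639×(-66.8) = 17.647
f_D = 17.647 / 52.2 = 0.3381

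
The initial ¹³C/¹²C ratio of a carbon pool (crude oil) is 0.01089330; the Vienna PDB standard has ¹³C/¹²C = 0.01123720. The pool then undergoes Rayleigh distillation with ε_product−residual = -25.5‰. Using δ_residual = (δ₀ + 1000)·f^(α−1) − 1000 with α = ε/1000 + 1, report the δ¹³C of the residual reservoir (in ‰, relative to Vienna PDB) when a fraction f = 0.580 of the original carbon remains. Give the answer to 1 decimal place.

-17.0‰

δ₀ = (0.01089330/0.01123720 − 1)×1000 = (0.969396 − 1)×1000 = -30.604‰
α − 1 = ε/1000 = -0.0255
f^(α−1) = 0.580^(-0.0255) = 1.013987
δ_res = (-30.604 + 1000) × 1.013987 − 1000 = 982.956 − 1000 = -17.04‰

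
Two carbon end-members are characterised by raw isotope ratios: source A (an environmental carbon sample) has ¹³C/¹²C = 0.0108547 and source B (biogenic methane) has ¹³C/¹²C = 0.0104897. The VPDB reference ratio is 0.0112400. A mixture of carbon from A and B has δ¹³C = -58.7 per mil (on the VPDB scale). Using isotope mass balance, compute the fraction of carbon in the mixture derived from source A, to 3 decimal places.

0.248

δ_A = (0.0108547/0.0112400 − 1)×1000 = (0.965721 − 1)×1000 = -34.279 per mil
δ_B = (0.0104897/0.0112400 − 1)×1000 = (0.933247 − 1)×1000 = -66.753 per mil
f_A = (δ_mix − δ_B)/(δ_A − δ_B) = (-58.7 − (-66.753))/(-34.279 − (-66.753))
f_A = 8.053 / 32.473 = 0.2480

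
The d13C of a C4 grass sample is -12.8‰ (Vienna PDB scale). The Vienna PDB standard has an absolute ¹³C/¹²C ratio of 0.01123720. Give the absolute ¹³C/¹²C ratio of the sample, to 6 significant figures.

0.0110934

R_sample = R_standard × (d13C/1000 + 1)
R_sample = 0.01123720 × (-12.8/1000 + 1) = 0.01123720 × 0.987200
R_sample = 0.0110934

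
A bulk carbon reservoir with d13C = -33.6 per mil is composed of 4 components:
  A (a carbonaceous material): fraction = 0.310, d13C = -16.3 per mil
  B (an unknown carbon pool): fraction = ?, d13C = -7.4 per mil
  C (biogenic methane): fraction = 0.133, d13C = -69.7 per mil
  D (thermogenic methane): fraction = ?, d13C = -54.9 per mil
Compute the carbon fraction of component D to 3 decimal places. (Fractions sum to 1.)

Let f_D and f_B be the unknown fractions; fractions sum to 1 so f_D + f_B = 0.557.
Mass balance: Σ fᵢ·δᵢ = δ_bulk ⇒ f_D·(-54.9) + f_B·(-7.4) = -33.6 − (-14.323) = -19.277
Substitute f_B = 0.557 − f_D:
f_D·(-54.9 − -7.4) = -19.277 − 0.557×(-7.4) = -15.155
f_D = -15.155 / -47.5 = 0.3191

0.319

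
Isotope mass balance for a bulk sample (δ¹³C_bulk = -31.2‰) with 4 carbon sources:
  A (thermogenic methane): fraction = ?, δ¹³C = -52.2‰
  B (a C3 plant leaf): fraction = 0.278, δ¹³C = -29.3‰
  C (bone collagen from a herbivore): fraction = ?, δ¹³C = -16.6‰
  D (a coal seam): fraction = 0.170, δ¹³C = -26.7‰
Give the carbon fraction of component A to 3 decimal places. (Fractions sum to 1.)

Let f_A and f_C be the unknown fractions; fractions sum to 1 so f_A + f_C = 0.552.
Mass balance: Σ fᵢ·δᵢ = δ_bulk ⇒ f_A·(-52.2) + f_C·(-16.6) = -31.2 − (-12.684) = -18.516
Substitute f_C = 0.552 − f_A:
f_A·(-52.2 − -16.6) = -18.516 − 0.552×(-16.6) = -9.352
f_A = -9.352 / -35.6 = 0.2627

0.263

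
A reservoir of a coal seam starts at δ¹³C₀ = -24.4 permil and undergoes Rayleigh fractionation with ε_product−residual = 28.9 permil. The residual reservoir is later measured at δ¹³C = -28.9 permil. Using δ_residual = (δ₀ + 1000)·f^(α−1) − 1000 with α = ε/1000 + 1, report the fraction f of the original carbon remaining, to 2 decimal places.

0.85

α − 1 = ε/1000 = 0.0289
(δ_res + 1000)/(δ₀ + 1000) = (-28.9 + 1000)/(-24.4 + 1000) = 971.1/975.6 = 0.995387
f = 0.995387^(1/0.0289) = exp(ln(0.995387)/0.0289) = exp(-0.00462/0.0289)
f = exp(-0.1600) = 0.8522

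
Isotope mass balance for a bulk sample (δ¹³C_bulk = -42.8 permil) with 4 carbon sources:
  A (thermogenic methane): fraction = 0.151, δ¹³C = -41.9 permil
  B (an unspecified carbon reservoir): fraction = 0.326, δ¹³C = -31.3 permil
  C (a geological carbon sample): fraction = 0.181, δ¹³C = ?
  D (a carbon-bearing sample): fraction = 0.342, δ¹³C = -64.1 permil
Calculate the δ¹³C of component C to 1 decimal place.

Isotope mass balance: δ_bulk = Σ fᵢ·δᵢ.
-42.8 = 0.151×(-41.9) + 0.326×(-31.3) + 0.181×δ_C + 0.342×(-64.1)
0.181·δ_C = -42.8 − (-38.453) = -4.347
δ_C = -4.347 / 0.181 = -24.02 permil

-24.0 permil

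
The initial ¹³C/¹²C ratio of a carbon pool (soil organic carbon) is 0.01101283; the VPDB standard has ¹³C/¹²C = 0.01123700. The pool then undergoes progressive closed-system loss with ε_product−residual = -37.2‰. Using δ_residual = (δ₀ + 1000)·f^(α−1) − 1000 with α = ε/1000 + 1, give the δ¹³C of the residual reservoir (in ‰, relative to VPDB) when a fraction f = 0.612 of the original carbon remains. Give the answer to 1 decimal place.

δ₀ = (0.01101283/0.01123700 − 1)×1000 = (0.980051 − 1)×1000 = -19.949‰
α − 1 = ε/1000 = -0.0372
f^(α−1) = 0.612^(-0.0372) = 1.018434
δ_res = (-19.949 + 1000) × 1.018434 − 1000 = 998.117 − 1000 = -1.88‰

-1.9‰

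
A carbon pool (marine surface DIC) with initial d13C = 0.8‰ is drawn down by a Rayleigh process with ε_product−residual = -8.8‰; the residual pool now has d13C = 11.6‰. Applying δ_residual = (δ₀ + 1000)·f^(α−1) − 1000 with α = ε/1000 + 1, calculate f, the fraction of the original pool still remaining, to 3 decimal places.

α − 1 = ε/1000 = -0.0088
(δ_res + 1000)/(δ₀ + 1000) = (11.6 + 1000)/(0.8 + 1000) = 1011.6/1000.8 = 1.010791
f = 1.010791^(1/-0.0088) = exp(ln(1.010791)/-0.0088) = exp(0.01073/-0.0088)
f = exp(-1.2197) = 0.2953

0.295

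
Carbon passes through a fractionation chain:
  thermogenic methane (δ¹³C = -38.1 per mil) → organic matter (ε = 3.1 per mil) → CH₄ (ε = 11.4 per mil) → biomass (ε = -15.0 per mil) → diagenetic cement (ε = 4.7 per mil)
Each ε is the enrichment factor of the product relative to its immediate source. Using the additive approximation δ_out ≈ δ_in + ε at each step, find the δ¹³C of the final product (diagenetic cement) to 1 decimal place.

-33.9 per mil

step 1: δ ≈ -38.1 + (3.1) = -35.0 per mil
step 2: δ ≈ -35.0 + (11.4) = -23.6 per mil
step 3: δ ≈ -23.6 + (-15.0) = -38.6 per mil
step 4: δ ≈ -38.6 + (4.7) = -33.9 per mil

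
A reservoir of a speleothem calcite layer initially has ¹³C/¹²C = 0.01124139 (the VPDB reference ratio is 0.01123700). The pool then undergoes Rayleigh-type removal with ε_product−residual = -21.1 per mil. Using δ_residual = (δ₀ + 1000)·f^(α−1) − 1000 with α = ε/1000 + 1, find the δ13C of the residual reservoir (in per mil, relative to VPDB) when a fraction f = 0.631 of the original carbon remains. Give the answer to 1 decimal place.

δ₀ = (0.01124139/0.01123700 − 1)×1000 = (1.000391 − 1)×1000 = 0.391 per mil
α − 1 = ε/1000 = -0.0211
f^(α−1) = 0.631^(-0.0211) = 1.009763
δ_res = (0.391 + 1000) × 1.009763 − 1000 = 1010.157 − 1000 = 10.16 per mil

10.2 per mil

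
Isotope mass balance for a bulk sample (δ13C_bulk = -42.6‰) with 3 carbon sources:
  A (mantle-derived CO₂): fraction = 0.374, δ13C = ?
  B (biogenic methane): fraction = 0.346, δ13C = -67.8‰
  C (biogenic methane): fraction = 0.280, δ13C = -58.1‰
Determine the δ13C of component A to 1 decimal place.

Isotope mass balance: δ_bulk = Σ fᵢ·δᵢ.
-42.6 = 0.374×δ_A + 0.346×(-67.8) + 0.280×(-58.1)
0.374·δ_A = -42.6 − (-39.727) = -2.873
δ_A = -2.873 / 0.374 = -7.68‰

-7.7‰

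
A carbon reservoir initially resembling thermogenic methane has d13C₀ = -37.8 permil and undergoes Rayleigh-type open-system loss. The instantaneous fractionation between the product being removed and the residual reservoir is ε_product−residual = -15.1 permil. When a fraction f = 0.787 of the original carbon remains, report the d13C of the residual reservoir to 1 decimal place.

Rayleigh residual: δ_res = (δ₀ + 1000)·f^(α−1) − 1000
α = ε/1000 + 1 = 0.98490, so α − 1 = -0.01510
f^(α−1) = 0.787^(-0.01510) = 1.003623
δ_res = (-37.8 + 1000) × 1.003623 − 1000 = 965.686 − 1000 = -34.31 permil

-34.3 permil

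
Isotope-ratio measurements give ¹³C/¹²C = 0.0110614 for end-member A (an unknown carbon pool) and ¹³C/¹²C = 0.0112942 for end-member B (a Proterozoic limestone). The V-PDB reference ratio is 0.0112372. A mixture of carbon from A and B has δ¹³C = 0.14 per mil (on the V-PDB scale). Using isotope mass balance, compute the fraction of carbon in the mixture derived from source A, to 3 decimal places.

0.238

δ_A = (0.0110614/0.0112372 − 1)×1000 = (0.984356 − 1)×1000 = -15.644 per mil
δ_B = (0.0112942/0.0112372 − 1)×1000 = (1.005072 − 1)×1000 = 5.072 per mil
f_A = (δ_mix − δ_B)/(δ_A − δ_B) = (0.14 − (5.072))/(-15.644 − (5.072))
f_A = -4.932 / -20.717 = 0.2381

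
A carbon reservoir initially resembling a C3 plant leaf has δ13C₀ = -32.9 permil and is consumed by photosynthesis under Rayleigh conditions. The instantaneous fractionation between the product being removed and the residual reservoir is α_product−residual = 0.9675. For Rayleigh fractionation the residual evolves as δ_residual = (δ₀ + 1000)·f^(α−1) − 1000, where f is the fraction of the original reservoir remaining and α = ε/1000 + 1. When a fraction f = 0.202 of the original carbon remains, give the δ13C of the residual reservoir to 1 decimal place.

18.7 permil

Rayleigh residual: δ_res = (δ₀ + 1000)·f^(α−1) − 1000
α − 1 = -0.03250
f^(α−1) = 0.202^(-0.03250) = 1.053358
δ_res = (-32.9 + 1000) × 1.053358 − 1000 = 1018.703 − 1000 = 18.70 permil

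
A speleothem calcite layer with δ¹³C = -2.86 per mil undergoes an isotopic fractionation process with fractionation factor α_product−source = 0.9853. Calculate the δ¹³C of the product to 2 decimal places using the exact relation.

δ_product = (δ_source + 1000)·α − 1000
δ_product = (-2.86 + 1000) × 0.9853 − 1000
δ_product = 982.482 − 1000 = -17.518 per mil

-17.52 per mil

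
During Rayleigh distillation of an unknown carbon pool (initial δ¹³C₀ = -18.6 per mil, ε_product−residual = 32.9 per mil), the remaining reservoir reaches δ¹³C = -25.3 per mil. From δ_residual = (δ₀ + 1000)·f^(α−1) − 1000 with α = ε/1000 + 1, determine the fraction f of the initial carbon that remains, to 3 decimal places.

α − 1 = ε/1000 = 0.0329
(δ_res + 1000)/(δ₀ + 1000) = (-25.3 + 1000)/(-18.6 + 1000) = 974.7/981.4 = 0.993173
f = 0.993173^(1/0.0329) = exp(ln(0.993173)/0.0329) = exp(-0.00685/0.0329)
f = exp(-0.2082) = 0.8120

0.812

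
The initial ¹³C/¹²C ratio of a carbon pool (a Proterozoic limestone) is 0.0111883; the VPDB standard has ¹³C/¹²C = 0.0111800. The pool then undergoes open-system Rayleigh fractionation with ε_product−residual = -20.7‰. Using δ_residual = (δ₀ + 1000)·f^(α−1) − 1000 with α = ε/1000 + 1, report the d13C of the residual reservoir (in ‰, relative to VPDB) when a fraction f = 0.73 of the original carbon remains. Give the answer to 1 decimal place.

7.3‰

δ₀ = (0.0111883/0.0111800 − 1)×1000 = (1.000742 − 1)×1000 = 0.742‰
α − 1 = ε/1000 = -0.0207
f^(α−1) = 0.73^(-0.0207) = 1.006536
δ_res = (0.742 + 1000) × 1.006536 − 1000 = 1007.283 − 1000 = 7.28‰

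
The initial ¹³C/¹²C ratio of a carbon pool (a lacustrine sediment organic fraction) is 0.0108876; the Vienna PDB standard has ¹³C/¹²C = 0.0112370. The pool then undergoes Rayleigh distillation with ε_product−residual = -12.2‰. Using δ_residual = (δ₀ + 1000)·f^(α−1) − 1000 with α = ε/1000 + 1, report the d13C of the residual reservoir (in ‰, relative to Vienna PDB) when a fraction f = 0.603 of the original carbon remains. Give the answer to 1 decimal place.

-25.1‰

δ₀ = (0.0108876/0.0112370 − 1)×1000 = (0.968906 − 1)×1000 = -31.094‰
α − 1 = ε/1000 = -0.0122
f^(α−1) = 0.603^(-0.0122) = 1.006190
δ_res = (-31.094 + 1000) × 1.006190 − 1000 = 974.904 − 1000 = -25.10‰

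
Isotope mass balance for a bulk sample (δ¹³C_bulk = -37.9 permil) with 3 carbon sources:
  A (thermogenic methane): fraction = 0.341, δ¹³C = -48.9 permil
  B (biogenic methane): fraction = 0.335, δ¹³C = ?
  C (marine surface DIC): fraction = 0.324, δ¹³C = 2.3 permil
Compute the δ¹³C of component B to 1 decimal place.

Isotope mass balance: δ_bulk = Σ fᵢ·δᵢ.
-37.9 = 0.341×(-48.9) + 0.335×δ_B + 0.324×(2.3)
0.335·δ_B = -37.9 − (-15.930) = -21.970
δ_B = -21.970 / 0.335 = -65.58 permil

-65.6 permil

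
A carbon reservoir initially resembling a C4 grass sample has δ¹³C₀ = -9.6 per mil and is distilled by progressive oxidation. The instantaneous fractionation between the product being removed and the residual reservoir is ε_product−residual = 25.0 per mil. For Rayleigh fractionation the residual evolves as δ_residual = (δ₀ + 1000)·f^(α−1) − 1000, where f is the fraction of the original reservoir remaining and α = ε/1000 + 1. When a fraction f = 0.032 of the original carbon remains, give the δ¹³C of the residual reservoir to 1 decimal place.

Rayleigh residual: δ_res = (δ₀ + 1000)·f^(α−1) − 1000
α = ε/1000 + 1 = 1.02500, so α − 1 = 0.02500
f^(α−1) = 0.032^(0.02500) = 0.917548
δ_res = (-9.6 + 1000) × 0.917548 − 1000 = 908.739 − 1000 = -91.26 per mil

-91.3 per mil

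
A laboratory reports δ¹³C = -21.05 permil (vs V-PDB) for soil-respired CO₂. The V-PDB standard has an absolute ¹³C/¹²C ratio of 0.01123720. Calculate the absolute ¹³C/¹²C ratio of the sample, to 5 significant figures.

0.011001

R_sample = R_standard × (δ¹³C/1000 + 1)
R_sample = 0.01123720 × (-21.05/1000 + 1) = 0.01123720 × 0.978950
R_sample = 0.0110007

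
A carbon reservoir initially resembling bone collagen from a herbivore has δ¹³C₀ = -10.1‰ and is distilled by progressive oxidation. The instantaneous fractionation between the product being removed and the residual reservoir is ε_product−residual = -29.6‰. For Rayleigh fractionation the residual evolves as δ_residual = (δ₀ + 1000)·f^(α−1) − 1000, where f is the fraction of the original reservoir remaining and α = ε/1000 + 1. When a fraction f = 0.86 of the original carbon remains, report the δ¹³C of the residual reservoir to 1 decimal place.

Rayleigh residual: δ_res = (δ₀ + 1000)·f^(α−1) − 1000
α = ε/1000 + 1 = 0.97040, so α − 1 = -0.02960
f^(α−1) = 0.86^(-0.02960) = 1.004474
δ_res = (-10.1 + 1000) × 1.004474 − 1000 = 994.329 − 1000 = -5.67‰

-5.7‰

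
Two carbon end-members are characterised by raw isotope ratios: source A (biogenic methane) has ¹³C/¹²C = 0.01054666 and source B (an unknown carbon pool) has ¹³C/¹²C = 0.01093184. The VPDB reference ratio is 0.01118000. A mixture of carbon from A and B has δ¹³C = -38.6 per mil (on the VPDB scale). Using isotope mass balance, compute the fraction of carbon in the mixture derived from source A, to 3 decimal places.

0.476

δ_A = (0.01054666/0.01118000 − 1)×1000 = (0.943351 − 1)×1000 = -56.649 per mil
δ_B = (0.01093184/0.01118000 − 1)×1000 = (0.977803 − 1)×1000 = -22.197 per mil
f_A = (δ_mix − δ_B)/(δ_A − δ_B) = (-38.6 − (-22.197))/(-56.649 − (-22.197))
f_A = -16.403 / -34.453 = 0.4761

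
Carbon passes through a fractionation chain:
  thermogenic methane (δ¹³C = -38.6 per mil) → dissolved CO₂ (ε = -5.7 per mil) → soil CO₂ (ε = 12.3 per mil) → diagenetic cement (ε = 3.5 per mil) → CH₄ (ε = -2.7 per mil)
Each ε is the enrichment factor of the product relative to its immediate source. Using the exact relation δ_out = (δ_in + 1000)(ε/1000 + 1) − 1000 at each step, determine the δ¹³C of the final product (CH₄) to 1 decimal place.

step 1: δ = (-38.60 + 1000)·(-5.7/1000 + 1) − 1000 = -44.08 per mil
step 2: δ = (-44.08 + 1000)·(12.3/1000 + 1) − 1000 = -32.32 per mil
step 3: δ = (-32.32 + 1000)·(3.5/1000 + 1) − 1000 = -28.94 per mil
step 4: δ = (-28.94 + 1000)·(-2.7/1000 + 1) − 1000 = -31.56 per mil

-31.6 per mil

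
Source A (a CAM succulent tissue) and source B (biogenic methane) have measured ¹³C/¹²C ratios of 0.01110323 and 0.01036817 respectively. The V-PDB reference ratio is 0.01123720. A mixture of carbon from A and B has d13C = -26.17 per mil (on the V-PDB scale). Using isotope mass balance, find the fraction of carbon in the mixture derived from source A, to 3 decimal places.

δ_A = (0.01110323/0.01123720 − 1)×1000 = (0.988078 − 1)×1000 = -11.922 per mil
δ_B = (0.01036817/0.01123720 − 1)×1000 = (0.922665 − 1)×1000 = -77.335 per mil
f_A = (δ_mix − δ_B)/(δ_A − δ_B) = (-26.17 − (-77.335))/(-11.922 − (-77.335))
f_A = 51.165 / 65.413 = 0.7822

0.782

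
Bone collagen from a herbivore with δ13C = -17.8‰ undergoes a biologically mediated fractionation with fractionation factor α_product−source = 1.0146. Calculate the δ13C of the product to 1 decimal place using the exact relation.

-3.5‰

δ_product = (δ_source + 1000)·α − 1000
δ_product = (-17.8 + 1000) × 1.0146 − 1000
δ_product = 996.540 − 1000 = -3.46‰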